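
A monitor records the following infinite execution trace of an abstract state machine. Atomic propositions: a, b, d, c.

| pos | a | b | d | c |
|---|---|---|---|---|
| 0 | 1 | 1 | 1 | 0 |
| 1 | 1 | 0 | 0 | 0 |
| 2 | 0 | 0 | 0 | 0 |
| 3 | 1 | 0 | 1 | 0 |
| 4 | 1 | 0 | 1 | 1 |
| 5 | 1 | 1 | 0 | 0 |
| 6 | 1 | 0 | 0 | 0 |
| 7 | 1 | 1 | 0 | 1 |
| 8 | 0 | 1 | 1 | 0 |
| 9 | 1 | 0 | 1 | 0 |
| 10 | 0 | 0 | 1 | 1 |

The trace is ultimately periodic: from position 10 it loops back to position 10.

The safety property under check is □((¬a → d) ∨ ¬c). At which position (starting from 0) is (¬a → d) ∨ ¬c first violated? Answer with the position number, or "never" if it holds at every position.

never

(¬a → d) ∨ ¬c holds at every position 0..10, and those are all the positions the trace ever visits, so the invariant □((¬a → d) ∨ ¬c) is never violated.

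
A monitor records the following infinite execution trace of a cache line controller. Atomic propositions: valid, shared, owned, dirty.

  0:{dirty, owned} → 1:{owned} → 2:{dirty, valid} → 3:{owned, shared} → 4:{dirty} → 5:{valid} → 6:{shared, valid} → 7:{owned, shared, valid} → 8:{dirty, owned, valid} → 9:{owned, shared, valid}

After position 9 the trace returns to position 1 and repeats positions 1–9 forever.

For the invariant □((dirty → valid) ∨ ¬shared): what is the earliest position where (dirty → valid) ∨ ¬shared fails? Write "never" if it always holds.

(dirty → valid) ∨ ¬shared holds at every position 0..9, and those are all the positions the trace ever visits, so the invariant □((dirty → valid) ∨ ¬shared) is never violated.

never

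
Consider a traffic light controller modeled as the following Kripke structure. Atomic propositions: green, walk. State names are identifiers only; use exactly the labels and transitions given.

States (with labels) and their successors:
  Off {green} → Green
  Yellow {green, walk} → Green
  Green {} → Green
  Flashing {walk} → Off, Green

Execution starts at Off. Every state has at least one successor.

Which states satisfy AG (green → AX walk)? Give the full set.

States satisfying green → AX walk: {Green, Flashing}.
States satisfying AG (green → AX walk): {Green}.

{Green}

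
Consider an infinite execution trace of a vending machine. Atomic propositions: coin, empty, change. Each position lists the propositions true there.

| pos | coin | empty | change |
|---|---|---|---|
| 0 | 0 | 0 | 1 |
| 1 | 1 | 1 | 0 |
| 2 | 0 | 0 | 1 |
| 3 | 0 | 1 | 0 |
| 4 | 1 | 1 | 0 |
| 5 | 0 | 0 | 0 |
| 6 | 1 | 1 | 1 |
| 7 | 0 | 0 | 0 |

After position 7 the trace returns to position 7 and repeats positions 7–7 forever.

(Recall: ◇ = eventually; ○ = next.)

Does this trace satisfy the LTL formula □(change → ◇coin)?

Satisfied

change → ◇coin holds at every position 0..7, and those are all positions ever visited, so □(change → ◇coin) holds.
Positions where change holds: 0, 2, 6.
Check ◇coin at each: 0→ok, 2→ok, 6→ok.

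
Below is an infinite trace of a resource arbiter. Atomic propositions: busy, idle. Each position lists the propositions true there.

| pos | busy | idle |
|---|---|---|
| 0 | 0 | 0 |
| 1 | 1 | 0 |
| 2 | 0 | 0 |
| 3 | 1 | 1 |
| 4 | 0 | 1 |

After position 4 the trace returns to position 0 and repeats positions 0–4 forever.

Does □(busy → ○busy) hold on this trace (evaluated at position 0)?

busy → ○busy must hold at every position from 0 onward. It fails at position 1, so □(busy → ○busy) is false.
Positions where busy holds: 1, 3.
Check ○busy at each: 1→fails, 3→fails.

Does not hold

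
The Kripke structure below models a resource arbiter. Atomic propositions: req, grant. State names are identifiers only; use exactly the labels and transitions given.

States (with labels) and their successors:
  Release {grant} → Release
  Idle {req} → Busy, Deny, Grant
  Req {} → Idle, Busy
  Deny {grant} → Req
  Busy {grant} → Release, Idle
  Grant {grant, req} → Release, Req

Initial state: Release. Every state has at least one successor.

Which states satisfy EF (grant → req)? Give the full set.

{Idle, Req, Deny, Busy, Grant}

States satisfying grant → req: {Idle, Req, Grant}.
States satisfying EF (grant → req): {Idle, Req, Deny, Busy, Grant}.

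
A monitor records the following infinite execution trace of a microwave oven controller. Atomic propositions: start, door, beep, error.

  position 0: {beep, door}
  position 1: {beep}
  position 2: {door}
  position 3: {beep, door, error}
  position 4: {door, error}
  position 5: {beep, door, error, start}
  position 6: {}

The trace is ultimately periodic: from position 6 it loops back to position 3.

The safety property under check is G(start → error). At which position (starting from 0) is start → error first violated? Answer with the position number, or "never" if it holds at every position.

never

start → error holds at every position 0..6, and those are all the positions the trace ever visits, so the invariant G(start → error) is never violated.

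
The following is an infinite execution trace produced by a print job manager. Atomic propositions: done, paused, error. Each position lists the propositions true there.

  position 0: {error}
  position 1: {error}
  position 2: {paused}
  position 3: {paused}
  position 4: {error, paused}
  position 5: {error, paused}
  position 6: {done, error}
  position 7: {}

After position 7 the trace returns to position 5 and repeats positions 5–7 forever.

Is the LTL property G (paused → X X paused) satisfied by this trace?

paused → X X paused must hold at every position from 0 onward. It fails at position 4, so G (paused → X X paused) is false.
Positions where paused holds: 2, 3, 4, 5.
Check X X paused at each: 2→ok, 3→ok, 4→fails, 5→fails.

Does not hold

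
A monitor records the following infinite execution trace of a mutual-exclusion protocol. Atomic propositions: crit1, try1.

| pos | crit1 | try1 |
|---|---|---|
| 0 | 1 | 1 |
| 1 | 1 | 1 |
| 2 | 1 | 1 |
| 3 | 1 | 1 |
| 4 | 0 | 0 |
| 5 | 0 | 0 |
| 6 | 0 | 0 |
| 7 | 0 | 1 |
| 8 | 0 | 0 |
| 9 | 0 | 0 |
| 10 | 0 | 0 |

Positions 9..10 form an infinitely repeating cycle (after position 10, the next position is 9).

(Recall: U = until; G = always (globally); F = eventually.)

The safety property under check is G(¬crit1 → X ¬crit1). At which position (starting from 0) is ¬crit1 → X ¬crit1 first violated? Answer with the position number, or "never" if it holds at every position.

never

¬crit1 → X ¬crit1 holds at every position 0..10, and those are all the positions the trace ever visits, so the invariant G(¬crit1 → X ¬crit1) is never violated.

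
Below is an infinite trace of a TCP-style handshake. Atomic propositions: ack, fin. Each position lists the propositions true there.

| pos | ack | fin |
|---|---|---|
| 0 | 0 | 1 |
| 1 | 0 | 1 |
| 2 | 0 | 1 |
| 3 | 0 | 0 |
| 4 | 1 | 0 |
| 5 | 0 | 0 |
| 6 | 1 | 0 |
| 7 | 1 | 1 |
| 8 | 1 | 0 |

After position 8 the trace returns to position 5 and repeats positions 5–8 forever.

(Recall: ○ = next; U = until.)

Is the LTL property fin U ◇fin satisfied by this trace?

Yes

Walking from position 0: ◇fin first holds at position 0, and fin holds at every earlier position along the way, so fin U ◇fin holds.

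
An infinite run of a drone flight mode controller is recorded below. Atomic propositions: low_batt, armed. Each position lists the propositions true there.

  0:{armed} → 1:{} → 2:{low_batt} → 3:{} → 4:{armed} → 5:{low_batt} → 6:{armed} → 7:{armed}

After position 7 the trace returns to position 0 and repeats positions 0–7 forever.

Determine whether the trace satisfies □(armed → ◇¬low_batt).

armed → ◇¬low_batt holds at every position 0..7, and those are all positions ever visited, so □(armed → ◇¬low_batt) holds.
Positions where armed holds: 0, 4, 6, 7.
Check ◇¬low_batt at each: 0→ok, 4→ok, 6→ok, 7→ok.

Holds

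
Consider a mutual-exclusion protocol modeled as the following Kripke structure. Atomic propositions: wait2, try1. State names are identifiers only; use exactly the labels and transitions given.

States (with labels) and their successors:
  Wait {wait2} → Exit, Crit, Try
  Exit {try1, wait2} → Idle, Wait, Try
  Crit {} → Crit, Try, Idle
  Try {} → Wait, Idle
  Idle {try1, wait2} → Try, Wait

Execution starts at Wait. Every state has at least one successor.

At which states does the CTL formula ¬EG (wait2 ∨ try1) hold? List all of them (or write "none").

States satisfying wait2 ∨ try1: {Wait, Exit, Idle}.
States satisfying EG (wait2 ∨ try1): {Wait, Exit, Idle}.
States satisfying ¬EG (wait2 ∨ try1): {Crit, Try}.

{Crit, Try}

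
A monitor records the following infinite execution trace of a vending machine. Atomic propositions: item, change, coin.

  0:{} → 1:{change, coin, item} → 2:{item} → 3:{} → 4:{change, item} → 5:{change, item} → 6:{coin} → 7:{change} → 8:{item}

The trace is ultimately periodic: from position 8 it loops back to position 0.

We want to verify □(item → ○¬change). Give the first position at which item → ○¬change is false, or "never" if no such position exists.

4

Check item → ○¬change at each position in order: 0 ✓, 1 ✓, 2 ✓, 3 ✓.
At position 4 the labels are {change, item} and the next position 5 has {change, item}, so item → ○¬change is false there. This is the first violation.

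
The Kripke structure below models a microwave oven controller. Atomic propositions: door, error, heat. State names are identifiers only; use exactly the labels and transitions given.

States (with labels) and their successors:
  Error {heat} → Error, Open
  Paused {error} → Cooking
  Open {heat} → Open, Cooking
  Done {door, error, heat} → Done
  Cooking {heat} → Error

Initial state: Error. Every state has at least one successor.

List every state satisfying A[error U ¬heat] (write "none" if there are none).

{Paused}

States satisfying error: {Paused, Done}.
States satisfying ¬heat: {Paused}.
States satisfying A[error U ¬heat]: {Paused}.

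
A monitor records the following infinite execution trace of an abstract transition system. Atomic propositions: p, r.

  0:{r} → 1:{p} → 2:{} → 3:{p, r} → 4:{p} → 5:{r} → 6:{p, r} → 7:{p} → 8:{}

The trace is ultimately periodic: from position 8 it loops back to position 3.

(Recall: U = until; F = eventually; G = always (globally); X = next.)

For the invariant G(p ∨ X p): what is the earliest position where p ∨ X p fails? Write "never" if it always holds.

never

p ∨ X p holds at every position 0..8, and those are all the positions the trace ever visits, so the invariant G(p ∨ X p) is never violated.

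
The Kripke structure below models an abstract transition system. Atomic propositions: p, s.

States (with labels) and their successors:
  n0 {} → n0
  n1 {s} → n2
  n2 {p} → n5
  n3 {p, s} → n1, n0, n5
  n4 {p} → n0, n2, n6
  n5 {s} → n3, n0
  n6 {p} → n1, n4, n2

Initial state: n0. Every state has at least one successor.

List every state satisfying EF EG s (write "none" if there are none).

{n1, n2, n3, n4, n5, n6}

States satisfying EG s: {n3, n5}.
States satisfying EF EG s: {n1, n2, n3, n4, n5, n6}.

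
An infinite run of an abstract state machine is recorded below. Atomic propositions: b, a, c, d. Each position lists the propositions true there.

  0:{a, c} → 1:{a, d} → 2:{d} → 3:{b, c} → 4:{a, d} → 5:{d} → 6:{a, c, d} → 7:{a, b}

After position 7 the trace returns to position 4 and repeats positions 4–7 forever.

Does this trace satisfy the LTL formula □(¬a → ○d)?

No

¬a → ○d must hold at every position from 0 onward. It fails at position 2, so □(¬a → ○d) is false.
Positions where ¬a holds: 2, 3, 5.
Check ○d at each: 2→fails, 3→ok, 5→ok.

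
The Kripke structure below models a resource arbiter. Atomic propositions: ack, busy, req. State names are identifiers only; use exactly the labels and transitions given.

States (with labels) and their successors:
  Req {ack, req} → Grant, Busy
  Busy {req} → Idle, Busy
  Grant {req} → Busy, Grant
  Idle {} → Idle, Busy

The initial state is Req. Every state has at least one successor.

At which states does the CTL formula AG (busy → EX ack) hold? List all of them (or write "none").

{Req, Busy, Grant, Idle}

States satisfying busy → EX ack: {Req, Busy, Grant, Idle}.
States satisfying AG (busy → EX ack): {Req, Busy, Grant, Idle}.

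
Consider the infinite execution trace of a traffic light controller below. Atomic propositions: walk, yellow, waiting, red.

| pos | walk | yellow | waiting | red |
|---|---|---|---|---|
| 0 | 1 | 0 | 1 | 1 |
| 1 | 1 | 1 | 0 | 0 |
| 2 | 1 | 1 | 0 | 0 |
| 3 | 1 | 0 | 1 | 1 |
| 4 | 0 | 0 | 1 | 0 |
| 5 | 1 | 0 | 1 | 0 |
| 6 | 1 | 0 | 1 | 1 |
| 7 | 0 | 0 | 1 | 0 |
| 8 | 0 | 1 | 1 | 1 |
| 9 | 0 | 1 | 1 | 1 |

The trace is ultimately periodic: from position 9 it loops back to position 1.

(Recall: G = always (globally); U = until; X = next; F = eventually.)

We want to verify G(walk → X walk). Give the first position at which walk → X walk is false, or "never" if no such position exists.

Check walk → X walk at each position in order: 0 ✓, 1 ✓, 2 ✓.
At position 3 the labels are {red, waiting, walk} and the next position 4 has {waiting}, so walk → X walk is false there. This is the first violation.

3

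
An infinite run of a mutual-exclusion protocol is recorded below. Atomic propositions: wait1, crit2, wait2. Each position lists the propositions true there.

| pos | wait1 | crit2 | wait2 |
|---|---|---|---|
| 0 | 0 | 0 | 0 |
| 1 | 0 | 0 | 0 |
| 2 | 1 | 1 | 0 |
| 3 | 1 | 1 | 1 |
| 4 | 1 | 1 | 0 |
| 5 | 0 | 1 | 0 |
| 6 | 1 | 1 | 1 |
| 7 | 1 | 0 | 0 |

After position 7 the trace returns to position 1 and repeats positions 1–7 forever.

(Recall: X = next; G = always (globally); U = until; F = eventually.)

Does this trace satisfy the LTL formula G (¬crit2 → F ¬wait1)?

Satisfied

¬crit2 → F ¬wait1 holds at every position 0..7, and those are all positions ever visited, so G (¬crit2 → F ¬wait1) holds.
Positions where ¬crit2 holds: 0, 1, 7.
Check F ¬wait1 at each: 0→ok, 1→ok, 7→ok.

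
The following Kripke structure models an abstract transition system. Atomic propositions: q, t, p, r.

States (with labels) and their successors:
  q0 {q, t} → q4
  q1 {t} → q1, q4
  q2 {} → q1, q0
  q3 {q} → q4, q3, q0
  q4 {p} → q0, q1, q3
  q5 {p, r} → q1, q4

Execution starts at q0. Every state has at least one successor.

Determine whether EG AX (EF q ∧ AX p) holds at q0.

States satisfying AX (EF q ∧ AX p): ∅.
States satisfying EG AX (EF q ∧ AX p): ∅.
No suitable path/successor from q0 witnesses the formula.
q0 ∉ Sat(EG AX (EF q ∧ AX p)).

No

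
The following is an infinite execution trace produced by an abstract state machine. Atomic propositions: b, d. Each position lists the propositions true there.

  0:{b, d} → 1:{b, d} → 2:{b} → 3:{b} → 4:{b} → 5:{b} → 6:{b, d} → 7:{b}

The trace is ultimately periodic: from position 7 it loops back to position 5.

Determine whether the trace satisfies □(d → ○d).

d → ○d must hold at every position from 0 onward. It fails at position 1, so □(d → ○d) is false.
Positions where d holds: 0, 1, 6.
Check ○d at each: 0→ok, 1→fails, 6→fails.

No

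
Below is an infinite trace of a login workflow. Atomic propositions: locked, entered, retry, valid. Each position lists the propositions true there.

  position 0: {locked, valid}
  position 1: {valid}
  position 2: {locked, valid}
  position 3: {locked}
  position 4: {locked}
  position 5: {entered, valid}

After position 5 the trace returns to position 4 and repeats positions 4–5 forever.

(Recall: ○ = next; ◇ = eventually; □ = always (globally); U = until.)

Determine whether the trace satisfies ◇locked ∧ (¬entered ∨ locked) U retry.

locked holds at position 0, which is reachable from 0, so ◇locked holds.
Walking from position 0: at position 5, retry has not yet held and ¬entered ∨ locked fails, so (¬entered ∨ locked) U retry is false.
At position 0: ◇locked is true; (¬entered ∨ locked) U retry is false; so ◇locked ∧ (¬entered ∨ locked) U retry is false.

Does not hold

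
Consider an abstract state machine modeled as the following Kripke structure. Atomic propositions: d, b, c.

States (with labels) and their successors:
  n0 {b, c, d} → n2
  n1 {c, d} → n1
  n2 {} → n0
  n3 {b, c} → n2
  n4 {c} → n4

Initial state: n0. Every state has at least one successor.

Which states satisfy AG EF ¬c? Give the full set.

{n0, n2, n3}

States satisfying EF ¬c: {n0, n2, n3}.
States satisfying AG EF ¬c: {n0, n2, n3}.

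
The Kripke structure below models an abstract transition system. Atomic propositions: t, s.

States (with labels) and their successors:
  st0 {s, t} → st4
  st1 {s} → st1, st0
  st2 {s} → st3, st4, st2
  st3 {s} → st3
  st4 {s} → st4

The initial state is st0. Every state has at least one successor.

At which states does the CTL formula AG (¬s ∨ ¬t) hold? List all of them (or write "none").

{st2, st3, st4}

States satisfying ¬s ∨ ¬t: {st1, st2, st3, st4}.
States satisfying AG (¬s ∨ ¬t): {st2, st3, st4}.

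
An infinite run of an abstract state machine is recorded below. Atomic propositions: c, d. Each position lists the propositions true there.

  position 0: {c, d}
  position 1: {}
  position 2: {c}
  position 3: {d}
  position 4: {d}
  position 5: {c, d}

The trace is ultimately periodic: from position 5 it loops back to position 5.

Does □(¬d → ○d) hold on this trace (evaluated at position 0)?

No

¬d → ○d must hold at every position from 0 onward. It fails at position 1, so □(¬d → ○d) is false.
Positions where ¬d holds: 1, 2.
Check ○d at each: 1→fails, 2→ok.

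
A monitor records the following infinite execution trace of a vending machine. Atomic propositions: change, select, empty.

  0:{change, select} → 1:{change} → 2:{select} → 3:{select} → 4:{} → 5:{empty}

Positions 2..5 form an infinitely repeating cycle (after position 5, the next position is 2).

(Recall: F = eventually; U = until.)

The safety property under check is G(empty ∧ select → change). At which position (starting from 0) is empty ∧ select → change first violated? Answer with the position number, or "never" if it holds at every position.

empty ∧ select → change holds at every position 0..5, and those are all the positions the trace ever visits, so the invariant G(empty ∧ select → change) is never violated.

never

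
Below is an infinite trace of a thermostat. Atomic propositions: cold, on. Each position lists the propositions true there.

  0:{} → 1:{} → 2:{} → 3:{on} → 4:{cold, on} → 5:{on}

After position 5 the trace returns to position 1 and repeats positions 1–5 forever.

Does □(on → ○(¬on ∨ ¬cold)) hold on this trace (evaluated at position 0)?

on → ○(¬on ∨ ¬cold) must hold at every position from 0 onward. It fails at position 3, so □(on → ○(¬on ∨ ¬cold)) is false.
Positions where on holds: 3, 4, 5.
Check ○(¬on ∨ ¬cold) at each: 3→fails, 4→ok, 5→ok.

Does not hold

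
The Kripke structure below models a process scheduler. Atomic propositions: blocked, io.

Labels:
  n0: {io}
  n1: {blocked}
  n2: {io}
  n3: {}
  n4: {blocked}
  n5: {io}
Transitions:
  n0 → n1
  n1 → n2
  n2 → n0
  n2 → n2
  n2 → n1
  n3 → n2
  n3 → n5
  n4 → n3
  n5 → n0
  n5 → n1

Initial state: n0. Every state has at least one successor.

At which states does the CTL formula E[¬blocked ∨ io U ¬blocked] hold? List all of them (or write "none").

States satisfying ¬blocked ∨ io: {n0, n2, n3, n5}.
States satisfying ¬blocked: {n0, n2, n3, n5}.
States satisfying E[¬blocked ∨ io U ¬blocked]: {n0, n2, n3, n5}.

{n0, n2, n3, n5}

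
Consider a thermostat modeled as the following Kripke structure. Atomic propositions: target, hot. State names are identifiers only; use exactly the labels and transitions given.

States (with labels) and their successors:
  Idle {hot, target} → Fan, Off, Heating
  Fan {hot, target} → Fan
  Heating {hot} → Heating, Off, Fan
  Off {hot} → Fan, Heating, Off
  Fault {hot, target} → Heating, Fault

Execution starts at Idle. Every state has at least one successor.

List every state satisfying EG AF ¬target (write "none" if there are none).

{Heating, Off}

States satisfying AF ¬target: {Heating, Off}.
States satisfying EG AF ¬target: {Heating, Off}.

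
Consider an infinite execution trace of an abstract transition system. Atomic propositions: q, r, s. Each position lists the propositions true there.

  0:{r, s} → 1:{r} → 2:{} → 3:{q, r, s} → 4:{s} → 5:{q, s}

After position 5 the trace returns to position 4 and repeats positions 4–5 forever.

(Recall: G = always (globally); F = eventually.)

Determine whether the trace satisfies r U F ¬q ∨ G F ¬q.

Holds

Walking from position 0: F ¬q first holds at position 0, and r holds at every earlier position along the way, so r U F ¬q holds.
F ¬q holds at every position 0..5, and those are all positions ever visited, so G F ¬q holds.
At position 0: r U F ¬q is true; G F ¬q is true; so r U F ¬q ∨ G F ¬q is true.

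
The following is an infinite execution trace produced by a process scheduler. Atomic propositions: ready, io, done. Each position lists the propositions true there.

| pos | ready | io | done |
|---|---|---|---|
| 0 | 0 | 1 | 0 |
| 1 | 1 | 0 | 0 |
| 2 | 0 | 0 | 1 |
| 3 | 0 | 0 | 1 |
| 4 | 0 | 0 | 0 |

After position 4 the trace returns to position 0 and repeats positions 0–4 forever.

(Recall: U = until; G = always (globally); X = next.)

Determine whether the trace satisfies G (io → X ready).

Holds

io → X ready holds at every position 0..4, and those are all positions ever visited, so G (io → X ready) holds.
Positions where io holds: 0.
Check X ready at each: 0→ok.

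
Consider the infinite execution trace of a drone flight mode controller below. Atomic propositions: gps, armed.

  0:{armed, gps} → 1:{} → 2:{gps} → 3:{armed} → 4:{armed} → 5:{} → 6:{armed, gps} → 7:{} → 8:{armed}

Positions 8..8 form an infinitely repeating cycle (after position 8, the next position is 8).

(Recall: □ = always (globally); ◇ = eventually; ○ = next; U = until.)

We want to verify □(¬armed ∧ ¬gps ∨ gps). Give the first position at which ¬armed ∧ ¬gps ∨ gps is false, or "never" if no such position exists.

3

Check ¬armed ∧ ¬gps ∨ gps at each position in order: 0 ✓, 1 ✓, 2 ✓.
At position 3 the labels are {armed}, so ¬armed ∧ ¬gps ∨ gps is false there. This is the first violation.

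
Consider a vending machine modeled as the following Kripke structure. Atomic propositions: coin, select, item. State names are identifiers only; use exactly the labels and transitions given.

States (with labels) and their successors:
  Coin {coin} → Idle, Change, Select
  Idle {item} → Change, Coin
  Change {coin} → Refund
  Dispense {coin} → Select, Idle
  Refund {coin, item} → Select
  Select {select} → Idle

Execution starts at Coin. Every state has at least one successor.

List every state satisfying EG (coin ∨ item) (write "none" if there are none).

{Coin, Idle, Dispense}

States satisfying coin ∨ item: {Coin, Idle, Change, Dispense, Refund}.
States satisfying EG (coin ∨ item): {Coin, Idle, Dispense}.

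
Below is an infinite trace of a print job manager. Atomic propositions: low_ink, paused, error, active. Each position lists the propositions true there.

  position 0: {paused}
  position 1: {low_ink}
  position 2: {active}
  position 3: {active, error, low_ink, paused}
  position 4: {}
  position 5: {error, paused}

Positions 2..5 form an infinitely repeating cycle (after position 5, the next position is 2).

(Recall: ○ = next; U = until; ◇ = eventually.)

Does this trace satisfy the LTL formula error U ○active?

Walking from position 0: at position 0, ○active has not yet held and error fails, so error U ○active is false.

No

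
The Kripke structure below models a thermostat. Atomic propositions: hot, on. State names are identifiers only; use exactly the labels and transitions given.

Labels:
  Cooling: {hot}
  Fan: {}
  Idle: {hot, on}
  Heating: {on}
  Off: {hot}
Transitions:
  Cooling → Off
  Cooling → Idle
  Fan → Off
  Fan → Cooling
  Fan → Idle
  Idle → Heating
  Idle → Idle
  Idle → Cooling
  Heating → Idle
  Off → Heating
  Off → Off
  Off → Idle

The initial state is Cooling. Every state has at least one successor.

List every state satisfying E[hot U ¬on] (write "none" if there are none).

{Cooling, Fan, Idle, Off}

States satisfying hot: {Cooling, Idle, Off}.
States satisfying ¬on: {Cooling, Fan, Off}.
States satisfying E[hot U ¬on]: {Cooling, Fan, Idle, Off}.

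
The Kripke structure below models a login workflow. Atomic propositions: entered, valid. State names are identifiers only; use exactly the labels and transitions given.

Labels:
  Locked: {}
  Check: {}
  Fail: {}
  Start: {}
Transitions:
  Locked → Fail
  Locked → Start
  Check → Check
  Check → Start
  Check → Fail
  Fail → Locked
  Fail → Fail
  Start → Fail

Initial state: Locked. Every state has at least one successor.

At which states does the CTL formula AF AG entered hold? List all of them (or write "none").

none

States satisfying AG entered: ∅.
States satisfying AF AG entered: ∅.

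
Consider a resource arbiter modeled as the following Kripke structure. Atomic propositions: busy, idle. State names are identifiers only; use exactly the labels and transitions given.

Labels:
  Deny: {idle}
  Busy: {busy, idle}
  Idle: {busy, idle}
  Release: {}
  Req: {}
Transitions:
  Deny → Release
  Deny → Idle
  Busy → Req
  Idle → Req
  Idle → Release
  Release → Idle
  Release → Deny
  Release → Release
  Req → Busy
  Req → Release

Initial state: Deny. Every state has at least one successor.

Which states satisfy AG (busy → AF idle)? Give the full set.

{Deny, Busy, Idle, Release, Req}

States satisfying busy → AF idle: {Deny, Busy, Idle, Release, Req}.
States satisfying AG (busy → AF idle): {Deny, Busy, Idle, Release, Req}.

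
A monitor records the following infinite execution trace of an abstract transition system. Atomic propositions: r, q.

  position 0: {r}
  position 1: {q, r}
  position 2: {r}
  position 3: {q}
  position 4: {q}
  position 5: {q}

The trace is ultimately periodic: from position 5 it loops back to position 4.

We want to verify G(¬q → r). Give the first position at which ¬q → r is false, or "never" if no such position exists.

¬q → r holds at every position 0..5, and those are all the positions the trace ever visits, so the invariant G(¬q → r) is never violated.

never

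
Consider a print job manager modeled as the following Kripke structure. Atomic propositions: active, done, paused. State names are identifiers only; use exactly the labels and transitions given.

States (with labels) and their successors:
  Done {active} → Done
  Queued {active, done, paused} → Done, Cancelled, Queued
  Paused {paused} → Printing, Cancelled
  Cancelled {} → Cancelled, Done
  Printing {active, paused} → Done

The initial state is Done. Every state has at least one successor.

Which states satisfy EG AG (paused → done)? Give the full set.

States satisfying AG (paused → done): {Done, Queued, Cancelled}.
States satisfying EG AG (paused → done): {Done, Queued, Cancelled}.

{Done, Queued, Cancelled}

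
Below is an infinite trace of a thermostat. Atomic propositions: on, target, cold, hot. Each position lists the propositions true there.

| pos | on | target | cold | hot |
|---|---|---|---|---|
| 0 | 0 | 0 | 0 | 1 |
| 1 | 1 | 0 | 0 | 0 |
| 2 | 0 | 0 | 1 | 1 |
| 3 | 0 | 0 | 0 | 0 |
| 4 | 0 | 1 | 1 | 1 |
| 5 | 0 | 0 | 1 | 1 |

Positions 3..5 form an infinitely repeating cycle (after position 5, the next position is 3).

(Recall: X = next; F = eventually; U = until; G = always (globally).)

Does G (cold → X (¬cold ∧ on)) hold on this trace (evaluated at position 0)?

Violated

cold → X (¬cold ∧ on) must hold at every position from 0 onward. It fails at position 2, so G (cold → X (¬cold ∧ on)) is false.
Positions where cold holds: 2, 4, 5.
Check X (¬cold ∧ on) at each: 2→fails, 4→fails, 5→fails.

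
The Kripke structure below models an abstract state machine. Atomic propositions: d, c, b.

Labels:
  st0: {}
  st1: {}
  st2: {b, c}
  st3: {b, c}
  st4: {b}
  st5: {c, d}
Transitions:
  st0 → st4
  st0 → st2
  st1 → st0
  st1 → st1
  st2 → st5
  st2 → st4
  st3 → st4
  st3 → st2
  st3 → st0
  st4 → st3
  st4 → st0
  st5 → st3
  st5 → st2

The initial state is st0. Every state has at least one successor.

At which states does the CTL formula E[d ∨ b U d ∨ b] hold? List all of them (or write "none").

States satisfying d ∨ b: {st2, st3, st4, st5}.
States satisfying E[d ∨ b U d ∨ b]: {st2, st3, st4, st5}.

{st2, st3, st4, st5}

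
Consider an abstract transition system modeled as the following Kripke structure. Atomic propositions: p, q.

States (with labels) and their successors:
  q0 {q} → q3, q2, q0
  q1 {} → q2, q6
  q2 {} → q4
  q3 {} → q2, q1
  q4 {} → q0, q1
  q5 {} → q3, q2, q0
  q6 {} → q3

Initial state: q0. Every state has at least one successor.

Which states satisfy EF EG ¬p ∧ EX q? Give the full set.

{q0, q4, q5}

States satisfying EG ¬p: {q0, q1, q2, q3, q4, q5, q6}.
States satisfying EF EG ¬p: {q0, q1, q2, q3, q4, q5, q6}.
States satisfying q: {q0}.
States satisfying EX q: {q0, q4, q5}.
States satisfying EF EG ¬p ∧ EX q: {q0, q4, q5}.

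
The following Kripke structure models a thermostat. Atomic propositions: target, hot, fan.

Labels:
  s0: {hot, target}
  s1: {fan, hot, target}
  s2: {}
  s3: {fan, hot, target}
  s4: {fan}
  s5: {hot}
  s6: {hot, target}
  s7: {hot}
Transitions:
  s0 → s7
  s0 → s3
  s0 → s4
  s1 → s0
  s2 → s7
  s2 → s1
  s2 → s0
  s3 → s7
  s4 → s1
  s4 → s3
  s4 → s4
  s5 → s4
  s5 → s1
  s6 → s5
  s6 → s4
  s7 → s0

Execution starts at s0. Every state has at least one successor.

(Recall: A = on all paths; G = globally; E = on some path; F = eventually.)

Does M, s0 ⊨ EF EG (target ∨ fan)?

States satisfying EG (target ∨ fan): {s0, s1, s4, s6}.
States satisfying EF EG (target ∨ fan): {s0, s1, s2, s3, s4, s5, s6, s7}.
Some path from s0 reaches a state where EG (target ∨ fan) holds.
s0 ∈ Sat(EF EG (target ∨ fan)).

Satisfied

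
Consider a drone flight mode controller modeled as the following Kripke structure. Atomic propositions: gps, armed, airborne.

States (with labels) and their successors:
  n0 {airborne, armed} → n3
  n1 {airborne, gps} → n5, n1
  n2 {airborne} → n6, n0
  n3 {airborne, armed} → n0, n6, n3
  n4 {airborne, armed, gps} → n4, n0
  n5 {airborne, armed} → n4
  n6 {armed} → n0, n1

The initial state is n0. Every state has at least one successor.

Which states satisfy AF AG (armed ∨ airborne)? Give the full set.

{n0, n1, n2, n3, n4, n5, n6}

States satisfying AG (armed ∨ airborne): {n0, n1, n2, n3, n4, n5, n6}.
States satisfying AF AG (armed ∨ airborne): {n0, n1, n2, n3, n4, n5, n6}.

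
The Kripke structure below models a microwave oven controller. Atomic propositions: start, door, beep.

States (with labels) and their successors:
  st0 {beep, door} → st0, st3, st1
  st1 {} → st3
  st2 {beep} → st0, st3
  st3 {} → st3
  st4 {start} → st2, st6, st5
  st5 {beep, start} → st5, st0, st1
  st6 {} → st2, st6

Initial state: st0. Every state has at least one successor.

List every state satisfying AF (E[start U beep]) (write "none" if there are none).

{st0, st2, st4, st5}

States satisfying E[start U beep]: {st0, st2, st4, st5}.
States satisfying AF (E[start U beep]): {st0, st2, st4, st5}.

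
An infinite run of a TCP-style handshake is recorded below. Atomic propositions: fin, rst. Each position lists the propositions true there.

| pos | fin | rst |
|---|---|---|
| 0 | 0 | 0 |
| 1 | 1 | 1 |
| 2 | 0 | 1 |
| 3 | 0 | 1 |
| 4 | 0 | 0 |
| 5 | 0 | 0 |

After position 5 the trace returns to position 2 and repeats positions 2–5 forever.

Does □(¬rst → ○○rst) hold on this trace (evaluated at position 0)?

Satisfied

¬rst → ○○rst holds at every position 0..5, and those are all positions ever visited, so □(¬rst → ○○rst) holds.
Positions where ¬rst holds: 0, 4, 5.
Check ○○rst at each: 0→ok, 4→ok, 5→ok.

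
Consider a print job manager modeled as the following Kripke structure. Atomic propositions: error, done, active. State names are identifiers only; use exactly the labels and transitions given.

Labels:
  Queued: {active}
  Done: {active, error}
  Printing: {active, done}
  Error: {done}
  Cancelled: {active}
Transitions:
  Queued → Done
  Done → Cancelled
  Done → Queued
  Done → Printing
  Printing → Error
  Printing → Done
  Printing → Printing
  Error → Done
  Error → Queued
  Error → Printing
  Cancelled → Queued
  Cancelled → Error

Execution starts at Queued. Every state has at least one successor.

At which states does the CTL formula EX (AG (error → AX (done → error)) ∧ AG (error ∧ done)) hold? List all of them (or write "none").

States satisfying AG (error → AX (done → error)) ∧ AG (error ∧ done): ∅.
States satisfying EX (AG (error → AX (done → error)) ∧ AG (error ∧ done)): ∅.

none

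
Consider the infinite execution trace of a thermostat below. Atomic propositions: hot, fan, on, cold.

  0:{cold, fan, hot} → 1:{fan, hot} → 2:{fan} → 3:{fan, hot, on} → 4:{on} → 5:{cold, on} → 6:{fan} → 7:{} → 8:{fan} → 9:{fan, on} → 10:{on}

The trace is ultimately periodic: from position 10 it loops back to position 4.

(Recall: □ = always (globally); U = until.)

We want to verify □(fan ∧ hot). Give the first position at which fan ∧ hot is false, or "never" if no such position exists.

Check fan ∧ hot at each position in order: 0 ✓, 1 ✓.
At position 2 the labels are {fan}, so fan ∧ hot is false there. This is the first violation.

2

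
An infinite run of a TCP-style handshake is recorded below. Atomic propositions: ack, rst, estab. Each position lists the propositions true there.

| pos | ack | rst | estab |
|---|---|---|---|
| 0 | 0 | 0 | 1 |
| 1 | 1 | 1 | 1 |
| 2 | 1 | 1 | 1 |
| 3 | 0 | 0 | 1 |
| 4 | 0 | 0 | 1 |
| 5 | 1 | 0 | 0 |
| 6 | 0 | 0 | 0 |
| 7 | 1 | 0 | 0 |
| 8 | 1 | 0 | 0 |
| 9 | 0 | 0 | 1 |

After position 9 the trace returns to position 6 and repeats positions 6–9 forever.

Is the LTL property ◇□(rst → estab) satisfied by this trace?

□(rst → estab) holds at position 0, which is reachable from 0, so ◇□(rst → estab) holds.

Satisfied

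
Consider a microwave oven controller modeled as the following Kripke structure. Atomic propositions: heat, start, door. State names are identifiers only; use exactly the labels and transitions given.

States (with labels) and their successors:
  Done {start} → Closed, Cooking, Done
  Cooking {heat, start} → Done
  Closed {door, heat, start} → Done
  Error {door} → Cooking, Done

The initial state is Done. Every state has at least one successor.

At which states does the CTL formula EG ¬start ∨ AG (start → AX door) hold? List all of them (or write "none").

none

States satisfying ¬start: {Error}.
States satisfying EG ¬start: ∅.
States satisfying start → AX door: {Error}.
States satisfying AG (start → AX door): ∅.
States satisfying EG ¬start ∨ AG (start → AX door): ∅.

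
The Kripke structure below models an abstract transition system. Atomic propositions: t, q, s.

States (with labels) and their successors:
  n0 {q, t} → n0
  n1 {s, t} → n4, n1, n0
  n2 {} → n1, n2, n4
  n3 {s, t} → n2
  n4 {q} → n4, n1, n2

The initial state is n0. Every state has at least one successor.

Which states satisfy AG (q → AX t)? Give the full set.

{n0}

States satisfying q → AX t: {n0, n1, n2, n3}.
States satisfying AG (q → AX t): {n0}.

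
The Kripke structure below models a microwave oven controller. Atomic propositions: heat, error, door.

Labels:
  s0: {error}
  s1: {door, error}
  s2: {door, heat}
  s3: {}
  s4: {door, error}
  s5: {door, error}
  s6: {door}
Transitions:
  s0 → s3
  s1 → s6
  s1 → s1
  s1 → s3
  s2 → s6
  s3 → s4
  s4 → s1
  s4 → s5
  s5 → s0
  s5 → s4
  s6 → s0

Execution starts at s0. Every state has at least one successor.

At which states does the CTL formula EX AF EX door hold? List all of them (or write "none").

{s0, s1, s2, s3, s4, s5, s6}

States satisfying AF EX door: {s0, s1, s2, s3, s4, s5, s6}.
States satisfying EX AF EX door: {s0, s1, s2, s3, s4, s5, s6}.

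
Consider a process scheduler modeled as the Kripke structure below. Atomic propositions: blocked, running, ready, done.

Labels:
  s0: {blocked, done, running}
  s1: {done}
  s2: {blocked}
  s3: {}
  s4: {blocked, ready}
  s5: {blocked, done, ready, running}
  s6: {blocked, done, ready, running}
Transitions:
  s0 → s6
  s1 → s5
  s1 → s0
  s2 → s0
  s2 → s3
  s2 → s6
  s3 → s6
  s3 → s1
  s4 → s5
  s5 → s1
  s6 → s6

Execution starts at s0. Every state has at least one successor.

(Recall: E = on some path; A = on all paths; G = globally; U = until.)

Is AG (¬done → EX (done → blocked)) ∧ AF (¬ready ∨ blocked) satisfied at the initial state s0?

States satisfying ¬done → EX (done → blocked): {s0, s1, s2, s3, s4, s5, s6}.
States satisfying AG (¬done → EX (done → blocked)): {s0, s1, s2, s3, s4, s5, s6}.
States satisfying ¬ready ∨ blocked: {s0, s1, s2, s3, s4, s5, s6}.
States satisfying AF (¬ready ∨ blocked): {s0, s1, s2, s3, s4, s5, s6}.
States satisfying AG (¬done → EX (done → blocked)) ∧ AF (¬ready ∨ blocked): {s0, s1, s2, s3, s4, s5, s6}.
s0 ∈ Sat(AG (¬done → EX (done → blocked)) ∧ AF (¬ready ∨ blocked)).

Satisfied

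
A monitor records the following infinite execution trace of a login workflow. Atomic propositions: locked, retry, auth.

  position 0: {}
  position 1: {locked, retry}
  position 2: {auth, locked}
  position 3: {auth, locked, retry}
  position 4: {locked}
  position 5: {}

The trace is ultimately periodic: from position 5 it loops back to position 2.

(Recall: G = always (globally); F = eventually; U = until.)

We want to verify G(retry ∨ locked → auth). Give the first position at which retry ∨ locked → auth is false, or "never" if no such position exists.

1

Check retry ∨ locked → auth at each position in order: 0 ✓.
At position 1 the labels are {locked, retry}, so retry ∨ locked → auth is false there. This is the first violation.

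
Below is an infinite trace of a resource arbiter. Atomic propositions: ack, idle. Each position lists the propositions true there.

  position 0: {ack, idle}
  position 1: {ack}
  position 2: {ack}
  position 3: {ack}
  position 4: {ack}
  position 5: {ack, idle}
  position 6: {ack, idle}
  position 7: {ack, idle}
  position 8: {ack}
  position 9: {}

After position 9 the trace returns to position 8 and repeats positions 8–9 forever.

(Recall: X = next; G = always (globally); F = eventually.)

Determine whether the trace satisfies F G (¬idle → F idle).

G (¬idle → F idle) is false at every position 0..9, so it never becomes true and F G (¬idle → F idle) fails.

Does not hold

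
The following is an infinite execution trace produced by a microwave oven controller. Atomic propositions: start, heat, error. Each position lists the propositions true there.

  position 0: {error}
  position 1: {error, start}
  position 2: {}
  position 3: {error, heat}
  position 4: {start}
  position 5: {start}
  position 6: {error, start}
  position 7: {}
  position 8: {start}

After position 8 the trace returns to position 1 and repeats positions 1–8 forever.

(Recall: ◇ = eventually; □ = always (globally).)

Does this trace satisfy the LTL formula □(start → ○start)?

No

start → ○start must hold at every position from 0 onward. It fails at position 1, so □(start → ○start) is false.
Positions where start holds: 1, 4, 5, 6, 8.
Check ○start at each: 1→fails, 4→ok, 5→ok, 6→fails, 8→ok.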